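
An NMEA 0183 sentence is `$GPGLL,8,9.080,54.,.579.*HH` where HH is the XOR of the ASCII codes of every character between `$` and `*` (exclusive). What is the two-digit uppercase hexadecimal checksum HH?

53

XOR the ASCII codes of the payload characters:
  'G' = 0x47 → acc = 0x47
  'P' = 0x50 → acc = 0x17
  'G' = 0x47 → acc = 0x50
  'L' = 0x4C → acc = 0x1C
  'L' = 0x4C → acc = 0x50
  ',' = 0x2C → acc = 0x7C
  '8' = 0x38 → acc = 0x44
  ',' = 0x2C → acc = 0x68
  '9' = 0x39 → acc = 0x51
  '.' = 0x2E → acc = 0x7F
  '0' = 0x30 → acc = 0x4F
  '8' = 0x38 → acc = 0x77
  '0' = 0x30 → acc = 0x47
  ',' = 0x2C → acc = 0x6B
  '5' = 0x35 → acc = 0x5E
  '4' = 0x34 → acc = 0x6A
  '.' = 0x2E → acc = 0x44
  ',' = 0x2C → acc = 0x68
  '.' = 0x2E → acc = 0x46
  '5' = 0x35 → acc = 0x73
  '7' = 0x37 → acc = 0x44
  '9' = 0x39 → acc = 0x7D
  '.' = 0x2E → acc = 0x53
Checksum = 0x53.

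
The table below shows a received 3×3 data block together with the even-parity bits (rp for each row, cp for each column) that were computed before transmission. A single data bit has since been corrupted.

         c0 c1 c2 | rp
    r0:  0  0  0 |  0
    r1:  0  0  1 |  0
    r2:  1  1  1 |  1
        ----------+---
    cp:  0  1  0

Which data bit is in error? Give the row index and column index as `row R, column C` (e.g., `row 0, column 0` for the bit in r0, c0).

row 1, column 0

Recompute each row's even parity and compare to rp:
  r0: data parity 0, sent rp 0 → ok
  r1: data parity 1, sent rp 0 → mismatch
  r2: data parity 1, sent rp 1 → ok
Recompute each column's even parity and compare to cp:
  c0: data parity 1, sent cp 0 → mismatch
  c1: data parity 1, sent cp 1 → ok
  c2: data parity 0, sent cp 0 → ok
Exactly one row (r1) and one column (c0) fail → the flipped bit is at their intersection.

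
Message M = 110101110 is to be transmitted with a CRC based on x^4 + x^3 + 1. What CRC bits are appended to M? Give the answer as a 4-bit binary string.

1000

Append 4 zeros: 1101011100000. Divide by 11001 (XOR where the leading bit is 1):
  pos 0: 11010 XOR 11001 = 00011
  pos 3: 11111 XOR 11001 = 00110
  pos 5: 11000 XOR 11001 = 00001
Remainder (last 4 bits) = 1000. This is the CRC / FCS.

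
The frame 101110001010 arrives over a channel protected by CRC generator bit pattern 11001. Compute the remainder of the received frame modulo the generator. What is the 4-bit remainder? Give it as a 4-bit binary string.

Modulo-2 division of 101110001010 by 11001:
  pos 0: 10111 XOR 11001 = 01110
  pos 1: 11100 XOR 11001 = 00101
  pos 3: 10100 XOR 11001 = 01101
  pos 4: 11011 XOR 11001 = 00010
  pos 7: 10010 XOR 11001 = 01011
Remainder = 1011 (nonzero — an error is detected).

1011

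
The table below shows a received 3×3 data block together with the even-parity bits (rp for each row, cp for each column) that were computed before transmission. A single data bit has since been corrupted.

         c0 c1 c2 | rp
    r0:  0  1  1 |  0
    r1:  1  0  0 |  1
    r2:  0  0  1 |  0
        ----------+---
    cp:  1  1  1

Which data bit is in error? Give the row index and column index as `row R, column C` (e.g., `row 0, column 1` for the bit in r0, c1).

Recompute each row's even parity and compare to rp:
  r0: data parity 0, sent rp 0 → ok
  r1: data parity 1, sent rp 1 → ok
  r2: data parity 1, sent rp 0 → mismatch
Recompute each column's even parity and compare to cp:
  c0: data parity 1, sent cp 1 → ok
  c1: data parity 1, sent cp 1 → ok
  c2: data parity 0, sent cp 1 → mismatch
Exactly one row (r2) and one column (c2) fail → the flipped bit is at their intersection.

row 2, column 2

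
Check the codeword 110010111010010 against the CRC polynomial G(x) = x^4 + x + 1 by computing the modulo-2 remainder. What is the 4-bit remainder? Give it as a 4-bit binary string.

Modulo-2 division of 110010111010010 by 10011:
  pos 0: 11001 XOR 10011 = 01010
  pos 1: 10100 XOR 10011 = 00111
  pos 3: 11111 XOR 10011 = 01100
  pos 4: 11001 XOR 10011 = 01010
  pos 5: 10100 XOR 10011 = 00111
  pos 7: 11110 XOR 10011 = 01101
  pos 8: 11010 XOR 10011 = 01001
  pos 9: 10011 XOR 10011 = 00000
Remainder = 0000 (zero — the frame passes the CRC check).

0000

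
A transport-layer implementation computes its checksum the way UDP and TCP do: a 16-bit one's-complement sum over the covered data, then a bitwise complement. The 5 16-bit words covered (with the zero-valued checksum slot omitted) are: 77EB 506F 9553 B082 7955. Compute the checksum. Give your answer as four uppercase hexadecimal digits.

7879

One's-complement addition (fold any carry out of bit 15 back into bit 0):
  0x77EB + 0x506F = 0x0C85A
  0xC85A + 0x9553 = 0x15DAD → wrap carry → 0x5DAE
  0x5DAE + 0xB082 = 0x10E30 → wrap carry → 0x0E31
  0x0E31 + 0x7955 = 0x08786
One's-complement sum = 0x8786.
Checksum = ~0x8786 & 0xFFFF = 0x7879.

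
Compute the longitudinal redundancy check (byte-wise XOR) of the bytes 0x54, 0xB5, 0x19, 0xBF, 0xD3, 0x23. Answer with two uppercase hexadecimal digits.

XOR the bytes together:
  start with 0x54
  0x54 ⊕ 0xB5 = 0xE1
  0xE1 ⊕ 0x19 = 0xF8
  0xF8 ⊕ 0xBF = 0x47
  0x47 ⊕ 0xD3 = 0x94
  0x94 ⊕ 0x23 = 0xB7

B7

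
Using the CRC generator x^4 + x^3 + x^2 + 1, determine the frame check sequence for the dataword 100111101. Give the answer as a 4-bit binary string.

Append 4 zeros: 1001111010000. Divide by 11101 (XOR where the leading bit is 1):
  pos 0: 10011 XOR 11101 = 01110
  pos 1: 11101 XOR 11101 = 00000
  pos 6: 10100 XOR 11101 = 01001
  pos 7: 10010 XOR 11101 = 01111
  pos 8: 11110 XOR 11101 = 00011
Remainder (last 4 bits) = 0011. This is the CRC / FCS.

0011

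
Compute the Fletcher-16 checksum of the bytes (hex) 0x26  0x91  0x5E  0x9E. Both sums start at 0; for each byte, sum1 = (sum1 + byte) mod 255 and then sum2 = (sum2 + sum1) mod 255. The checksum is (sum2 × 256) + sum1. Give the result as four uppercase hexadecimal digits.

A8B4

Running sums (mod 255):
  after byte 0 (0x26): sum1=38, sum2=38
  after byte 1 (0x91): sum1=183, sum2=221
  after byte 2 (0x5E): sum1=22, sum2=243
  after byte 3 (0x9E): sum1=180, sum2=168
Checksum = sum2·256 + sum1 = 168·256 + 180 = 43188 = 0xA8B4.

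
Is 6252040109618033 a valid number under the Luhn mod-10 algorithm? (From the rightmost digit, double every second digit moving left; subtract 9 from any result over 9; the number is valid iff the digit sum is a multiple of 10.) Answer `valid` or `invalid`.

invalid

From the right, keep odd positions and double even positions (subtract 9 from any doubled value over 9):
  doubled (positions 2,4,...): 6 7 3 0 0 0 1 3 → sum 20
  kept (positions 1,3,...): 3 0 1 9 1 4 2 2 → sum 22
Total = 42.
42 mod 10 = 2, so the number is invalid.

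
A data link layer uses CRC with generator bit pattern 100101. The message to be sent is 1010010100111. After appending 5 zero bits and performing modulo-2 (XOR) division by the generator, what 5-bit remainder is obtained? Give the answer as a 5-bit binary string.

Append 5 zeros: 101001010011100000. Divide by 100101 (XOR where the leading bit is 1):
  pos 0: 101001 XOR 100101 = 001100
  pos 2: 110001 XOR 100101 = 010100
  pos 3: 101000 XOR 100101 = 001101
  pos 5: 110101 XOR 100101 = 010000
  pos 6: 100001 XOR 100101 = 000100
  pos 9: 100100 XOR 100101 = 000001
Remainder (last 5 bits) = 01000. This is the CRC / FCS.

01000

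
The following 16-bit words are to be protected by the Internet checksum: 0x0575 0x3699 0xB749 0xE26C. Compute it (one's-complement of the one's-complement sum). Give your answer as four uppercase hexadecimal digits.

One's-complement addition (fold any carry out of bit 15 back into bit 0):
  0x0575 + 0x3699 = 0x03C0E
  0x3C0E + 0xB749 = 0x0F357
  0xF357 + 0xE26C = 0x1D5C3 → wrap carry → 0xD5C4
One's-complement sum = 0xD5C4.
Checksum = ~0xD5C4 & 0xFFFF = 0x2A3B.

2A3B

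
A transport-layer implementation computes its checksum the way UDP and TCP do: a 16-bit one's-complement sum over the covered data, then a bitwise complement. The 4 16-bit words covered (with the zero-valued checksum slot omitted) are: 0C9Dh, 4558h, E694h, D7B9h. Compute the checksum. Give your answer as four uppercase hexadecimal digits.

EFBB

One's-complement addition (fold any carry out of bit 15 back into bit 0):
  0x0C9D + 0x4558 = 0x051F5
  0x51F5 + 0xE694 = 0x13889 → wrap carry → 0x388A
  0x388A + 0xD7B9 = 0x11043 → wrap carry → 0x1044
One's-complement sum = 0x1044.
Checksum = ~0x1044 & 0xFFFF = 0xEFBB.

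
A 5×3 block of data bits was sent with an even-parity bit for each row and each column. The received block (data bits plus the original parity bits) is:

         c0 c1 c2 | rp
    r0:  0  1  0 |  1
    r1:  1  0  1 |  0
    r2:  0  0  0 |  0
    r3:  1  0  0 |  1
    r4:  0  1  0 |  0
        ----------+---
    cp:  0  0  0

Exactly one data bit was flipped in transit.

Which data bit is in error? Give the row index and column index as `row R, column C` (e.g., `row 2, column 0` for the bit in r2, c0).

Recompute each row's even parity and compare to rp:
  r0: data parity 1, sent rp 1 → ok
  r1: data parity 0, sent rp 0 → ok
  r2: data parity 0, sent rp 0 → ok
  r3: data parity 1, sent rp 1 → ok
  r4: data parity 1, sent rp 0 → mismatch
Recompute each column's even parity and compare to cp:
  c0: data parity 0, sent cp 0 → ok
  c1: data parity 0, sent cp 0 → ok
  c2: data parity 1, sent cp 0 → mismatch
Exactly one row (r4) and one column (c2) fail → the flipped bit is at their intersection.

row 4, column 2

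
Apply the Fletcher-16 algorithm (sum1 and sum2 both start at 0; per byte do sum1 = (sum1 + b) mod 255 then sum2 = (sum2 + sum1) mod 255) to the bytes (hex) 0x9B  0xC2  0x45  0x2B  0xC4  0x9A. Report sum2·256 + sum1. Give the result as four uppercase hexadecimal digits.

2E2E

Running sums (mod 255):
  after byte 0 (0x9B): sum1=155, sum2=155
  after byte 1 (0xC2): sum1=94, sum2=249
  after byte 2 (0x45): sum1=163, sum2=157
  after byte 3 (0x2B): sum1=206, sum2=108
  after byte 4 (0xC4): sum1=147, sum2=0
  after byte 5 (0x9A): sum1=46, sum2=46
Checksum = sum2·256 + sum1 = 46·256 + 46 = 11822 = 0x2E2E.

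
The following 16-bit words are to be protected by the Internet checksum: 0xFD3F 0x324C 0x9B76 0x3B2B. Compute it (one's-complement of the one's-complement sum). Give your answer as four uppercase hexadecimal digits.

F9D1

One's-complement addition (fold any carry out of bit 15 back into bit 0):
  0xFD3F + 0x324C = 0x12F8B → wrap carry → 0x2F8C
  0x2F8C + 0x9B76 = 0x0CB02
  0xCB02 + 0x3B2B = 0x1062D → wrap carry → 0x062E
One's-complement sum = 0x062E.
Checksum = ~0x062E & 0xFFFF = 0xF9D1.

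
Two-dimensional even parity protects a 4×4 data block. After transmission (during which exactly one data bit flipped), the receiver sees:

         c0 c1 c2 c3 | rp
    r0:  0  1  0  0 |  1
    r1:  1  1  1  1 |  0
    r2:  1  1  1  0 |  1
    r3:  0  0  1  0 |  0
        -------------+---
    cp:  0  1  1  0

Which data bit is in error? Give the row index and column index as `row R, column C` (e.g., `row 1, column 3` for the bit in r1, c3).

Recompute each row's even parity and compare to rp:
  r0: data parity 1, sent rp 1 → ok
  r1: data parity 0, sent rp 0 → ok
  r2: data parity 1, sent rp 1 → ok
  r3: data parity 1, sent rp 0 → mismatch
Recompute each column's even parity and compare to cp:
  c0: data parity 0, sent cp 0 → ok
  c1: data parity 1, sent cp 1 → ok
  c2: data parity 1, sent cp 1 → ok
  c3: data parity 1, sent cp 0 → mismatch
Exactly one row (r3) and one column (c3) fail → the flipped bit is at their intersection.

row 3, column 3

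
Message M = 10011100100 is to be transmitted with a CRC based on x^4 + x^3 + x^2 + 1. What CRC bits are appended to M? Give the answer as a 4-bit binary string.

1110

Append 4 zeros: 100111001000000. Divide by 11101 (XOR where the leading bit is 1):
  pos 0: 10011 XOR 11101 = 01110
  pos 1: 11101 XOR 11101 = 00000
  pos 8: 10000 XOR 11101 = 01101
  pos 9: 11010 XOR 11101 = 00111
Remainder (last 4 bits) = 1110. This is the CRC / FCS.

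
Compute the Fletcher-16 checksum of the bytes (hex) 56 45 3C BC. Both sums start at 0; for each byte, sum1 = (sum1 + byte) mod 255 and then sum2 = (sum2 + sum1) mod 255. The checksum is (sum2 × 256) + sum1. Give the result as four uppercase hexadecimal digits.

5E94

Running sums (mod 255):
  after byte 0 (56): sum1=86, sum2=86
  after byte 1 (45): sum1=155, sum2=241
  after byte 2 (3C): sum1=215, sum2=201
  after byte 3 (BC): sum1=148, sum2=94
Checksum = sum2·256 + sum1 = 94·256 + 148 = 24212 = 0x5E94.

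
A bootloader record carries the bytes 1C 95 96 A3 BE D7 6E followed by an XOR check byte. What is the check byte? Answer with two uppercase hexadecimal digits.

XOR the bytes together:
  start with 0x1C
  0x1C ⊕ 0x95 = 0x89
  0x89 ⊕ 0x96 = 0x1F
  0x1F ⊕ 0xA3 = 0xBC
  0xBC ⊕ 0xBE = 0x02
  0x02 ⊕ 0xD7 = 0xD5
  0xD5 ⊕ 0x6E = 0xBB

BB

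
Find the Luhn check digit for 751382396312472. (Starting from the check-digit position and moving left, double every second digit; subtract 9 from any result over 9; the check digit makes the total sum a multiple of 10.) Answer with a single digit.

Partial digits right→left: 2 7 4 2 1 3 6 9 3 2 8 3 1 5 7
Double every second digit counting from the check-digit position (so the 1st, 3rd, 5th, ... of the partial from the right).
  doubled (with −9 where >9): 4 8 2 3 6 7 2 5 → sum 37
  kept as-is: 7 2 3 9 2 3 5 → sum 31
Total = 37 + 31 = 68.
Check digit = (10 − (68 mod 10)) mod 10 = 2.

2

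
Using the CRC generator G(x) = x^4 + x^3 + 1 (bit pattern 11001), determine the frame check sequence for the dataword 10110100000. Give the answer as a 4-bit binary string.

Append 4 zeros: 101101000000000. Divide by 11001 (XOR where the leading bit is 1):
  pos 0: 10110 XOR 11001 = 01111
  pos 1: 11111 XOR 11001 = 00110
  pos 3: 11000 XOR 11001 = 00001
  pos 7: 10000 XOR 11001 = 01001
  pos 8: 10010 XOR 11001 = 01011
  pos 9: 10110 XOR 11001 = 01111
  pos 10: 11110 XOR 11001 = 00111
Remainder (last 4 bits) = 0111. This is the CRC / FCS.

0111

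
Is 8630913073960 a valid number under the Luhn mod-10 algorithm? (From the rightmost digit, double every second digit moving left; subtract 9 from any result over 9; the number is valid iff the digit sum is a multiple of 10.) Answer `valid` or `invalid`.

invalid

From the right, keep odd positions and double even positions (subtract 9 from any doubled value over 9):
  doubled (positions 2,4,...): 3 6 0 2 0 3 → sum 14
  kept (positions 1,3,...): 0 9 7 3 9 3 8 → sum 39
Total = 53.
53 mod 10 = 3, so the number is invalid.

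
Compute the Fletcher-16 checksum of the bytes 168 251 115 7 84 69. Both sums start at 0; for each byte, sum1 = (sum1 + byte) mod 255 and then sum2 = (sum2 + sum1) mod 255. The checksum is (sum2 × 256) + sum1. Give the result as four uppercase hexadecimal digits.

Running sums (mod 255):
  after byte 0 (168): sum1=168, sum2=168
  after byte 1 (251): sum1=164, sum2=77
  after byte 2 (115): sum1=24, sum2=101
  after byte 3 (7): sum1=31, sum2=132
  after byte 4 (84): sum1=115, sum2=247
  after byte 5 (69): sum1=184, sum2=176
Checksum = sum2·256 + sum1 = 176·256 + 184 = 45240 = 0xB0B8.

B0B8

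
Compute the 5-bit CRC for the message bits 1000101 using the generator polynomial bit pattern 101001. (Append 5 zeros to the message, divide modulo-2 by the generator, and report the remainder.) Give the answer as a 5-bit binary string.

Append 5 zeros: 100010100000. Divide by 101001 (XOR where the leading bit is 1):
  pos 0: 100010 XOR 101001 = 001011
  pos 2: 101110 XOR 101001 = 000111
  pos 5: 111000 XOR 101001 = 010001
  pos 6: 100010 XOR 101001 = 001011
Remainder (last 5 bits) = 01011. This is the CRC / FCS.

01011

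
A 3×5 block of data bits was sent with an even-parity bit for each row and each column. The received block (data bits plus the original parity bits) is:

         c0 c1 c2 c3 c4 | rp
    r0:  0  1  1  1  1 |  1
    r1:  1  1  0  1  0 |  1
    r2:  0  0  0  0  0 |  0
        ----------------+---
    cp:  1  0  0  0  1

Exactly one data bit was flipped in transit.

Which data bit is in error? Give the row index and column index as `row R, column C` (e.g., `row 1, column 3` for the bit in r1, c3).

row 0, column 2

Recompute each row's even parity and compare to rp:
  r0: data parity 0, sent rp 1 → mismatch
  r1: data parity 1, sent rp 1 → ok
  r2: data parity 0, sent rp 0 → ok
Recompute each column's even parity and compare to cp:
  c0: data parity 1, sent cp 1 → ok
  c1: data parity 0, sent cp 0 → ok
  c2: data parity 1, sent cp 0 → mismatch
  c3: data parity 0, sent cp 0 → ok
  c4: data parity 1, sent cp 1 → ok
Exactly one row (r0) and one column (c2) fail → the flipped bit is at their intersection.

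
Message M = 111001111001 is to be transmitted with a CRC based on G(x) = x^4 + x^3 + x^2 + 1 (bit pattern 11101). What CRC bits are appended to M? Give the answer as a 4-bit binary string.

Append 4 zeros: 1110011110010000. Divide by 11101 (XOR where the leading bit is 1):
  pos 0: 11100 XOR 11101 = 00001
  pos 4: 11111 XOR 11101 = 00010
  pos 7: 10001 XOR 11101 = 01100
  pos 8: 11000 XOR 11101 = 00101
  pos 10: 10100 XOR 11101 = 01001
  pos 11: 10010 XOR 11101 = 01111
Remainder (last 4 bits) = 1111. This is the CRC / FCS.

1111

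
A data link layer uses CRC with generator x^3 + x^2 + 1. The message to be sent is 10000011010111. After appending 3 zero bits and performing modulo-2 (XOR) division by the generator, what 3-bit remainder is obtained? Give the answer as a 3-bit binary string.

Append 3 zeros: 10000011010111000. Divide by 1101 (XOR where the leading bit is 1):
  pos 0: 1000 XOR 1101 = 0101
  pos 1: 1010 XOR 1101 = 0111
  pos 2: 1110 XOR 1101 = 0011
  pos 4: 1111 XOR 1101 = 0010
  pos 6: 1001 XOR 1101 = 0100
  pos 7: 1000 XOR 1101 = 0101
  pos 8: 1011 XOR 1101 = 0110
  pos 9: 1101 XOR 1101 = 0000
  pos 13: 1000 XOR 1101 = 0101
Remainder (last 3 bits) = 101. This is the CRC / FCS.

101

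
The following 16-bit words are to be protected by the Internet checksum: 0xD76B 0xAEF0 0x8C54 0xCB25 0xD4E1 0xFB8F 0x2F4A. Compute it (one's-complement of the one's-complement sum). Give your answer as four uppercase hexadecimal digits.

226D

One's-complement addition (fold any carry out of bit 15 back into bit 0):
  0xD76B + 0xAEF0 = 0x1865B → wrap carry → 0x865C
  0x865C + 0x8C54 = 0x112B0 → wrap carry → 0x12B1
  0x12B1 + 0xCB25 = 0x0DDD6
  0xDDD6 + 0xD4E1 = 0x1B2B7 → wrap carry → 0xB2B8
  0xB2B8 + 0xFB8F = 0x1AE47 → wrap carry → 0xAE48
  0xAE48 + 0x2F4A = 0x0DD92
One's-complement sum = 0xDD92.
Checksum = ~0xDD92 & 0xFFFF = 0x226D.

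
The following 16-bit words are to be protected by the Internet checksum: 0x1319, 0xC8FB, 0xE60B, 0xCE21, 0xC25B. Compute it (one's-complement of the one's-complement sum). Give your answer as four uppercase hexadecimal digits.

AD61

One's-complement addition (fold any carry out of bit 15 back into bit 0):
  0x1319 + 0xC8FB = 0x0DC14
  0xDC14 + 0xE60B = 0x1C21F → wrap carry → 0xC220
  0xC220 + 0xCE21 = 0x19041 → wrap carry → 0x9042
  0x9042 + 0xC25B = 0x1529D → wrap carry → 0x529E
One's-complement sum = 0x529E.
Checksum = ~0x529E & 0xFFFF = 0xAD61.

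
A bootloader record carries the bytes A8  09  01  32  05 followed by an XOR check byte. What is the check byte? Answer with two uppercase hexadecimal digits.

XOR the bytes together:
  start with 0xA8
  0xA8 ⊕ 0x09 = 0xA1
  0xA1 ⊕ 0x01 = 0xA0
  0xA0 ⊕ 0x32 = 0x92
  0x92 ⊕ 0x05 = 0x97

97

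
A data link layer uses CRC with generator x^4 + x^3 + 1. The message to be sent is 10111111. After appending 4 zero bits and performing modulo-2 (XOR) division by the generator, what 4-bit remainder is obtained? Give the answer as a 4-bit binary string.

Append 4 zeros: 101111110000. Divide by 11001 (XOR where the leading bit is 1):
  pos 0: 10111 XOR 11001 = 01110
  pos 1: 11101 XOR 11001 = 00100
  pos 3: 10011 XOR 11001 = 01010
  pos 4: 10100 XOR 11001 = 01101
  pos 5: 11010 XOR 11001 = 00011
Remainder (last 4 bits) = 1100. This is the CRC / FCS.

1100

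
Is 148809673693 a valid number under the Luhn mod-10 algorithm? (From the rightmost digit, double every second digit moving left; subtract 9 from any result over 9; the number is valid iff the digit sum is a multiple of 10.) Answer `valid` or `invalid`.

invalid

From the right, keep odd positions and double even positions (subtract 9 from any doubled value over 9):
  doubled (positions 2,4,...): 9 6 3 0 7 2 → sum 27
  kept (positions 1,3,...): 3 6 7 9 8 4 → sum 37
Total = 64.
64 mod 10 = 4, so the number is invalid.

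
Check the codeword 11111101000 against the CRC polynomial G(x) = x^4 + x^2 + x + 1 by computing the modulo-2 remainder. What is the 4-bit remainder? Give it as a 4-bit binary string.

Modulo-2 division of 11111101000 by 10111:
  pos 0: 11111 XOR 10111 = 01000
  pos 1: 10001 XOR 10111 = 00110
  pos 3: 11001 XOR 10111 = 01110
  pos 4: 11100 XOR 10111 = 01011
  pos 5: 10110 XOR 10111 = 00001
Remainder = 0010 (nonzero — an error is detected).

0010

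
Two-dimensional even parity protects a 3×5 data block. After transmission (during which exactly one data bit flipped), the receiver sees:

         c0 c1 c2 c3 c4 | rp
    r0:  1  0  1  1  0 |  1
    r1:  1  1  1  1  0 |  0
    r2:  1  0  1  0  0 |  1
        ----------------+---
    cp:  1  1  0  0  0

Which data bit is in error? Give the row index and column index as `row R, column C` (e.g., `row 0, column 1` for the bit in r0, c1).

row 2, column 2

Recompute each row's even parity and compare to rp:
  r0: data parity 1, sent rp 1 → ok
  r1: data parity 0, sent rp 0 → ok
  r2: data parity 0, sent rp 1 → mismatch
Recompute each column's even parity and compare to cp:
  c0: data parity 1, sent cp 1 → ok
  c1: data parity 1, sent cp 1 → ok
  c2: data parity 1, sent cp 0 → mismatch
  c3: data parity 0, sent cp 0 → ok
  c4: data parity 0, sent cp 0 → ok
Exactly one row (r2) and one column (c2) fail → the flipped bit is at their intersection.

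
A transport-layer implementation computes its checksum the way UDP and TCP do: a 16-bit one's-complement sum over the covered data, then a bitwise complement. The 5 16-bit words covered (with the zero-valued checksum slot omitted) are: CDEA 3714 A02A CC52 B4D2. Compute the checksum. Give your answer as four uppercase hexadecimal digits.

One's-complement addition (fold any carry out of bit 15 back into bit 0):
  0xCDEA + 0x3714 = 0x104FE → wrap carry → 0x04FF
  0x04FF + 0xA02A = 0x0A529
  0xA529 + 0xCC52 = 0x1717B → wrap carry → 0x717C
  0x717C + 0xB4D2 = 0x1264E → wrap carry → 0x264F
One's-complement sum = 0x264F.
Checksum = ~0x264F & 0xFFFF = 0xD9B0.

D9B0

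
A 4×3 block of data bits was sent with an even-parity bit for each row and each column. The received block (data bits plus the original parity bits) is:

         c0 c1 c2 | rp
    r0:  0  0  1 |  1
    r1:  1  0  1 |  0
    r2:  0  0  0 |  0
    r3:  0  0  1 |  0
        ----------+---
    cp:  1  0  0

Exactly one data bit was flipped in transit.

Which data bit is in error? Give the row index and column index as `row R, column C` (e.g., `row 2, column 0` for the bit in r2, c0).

Recompute each row's even parity and compare to rp:
  r0: data parity 1, sent rp 1 → ok
  r1: data parity 0, sent rp 0 → ok
  r2: data parity 0, sent rp 0 → ok
  r3: data parity 1, sent rp 0 → mismatch
Recompute each column's even parity and compare to cp:
  c0: data parity 1, sent cp 1 → ok
  c1: data parity 0, sent cp 0 → ok
  c2: data parity 1, sent cp 0 → mismatch
Exactly one row (r3) and one column (c2) fail → the flipped bit is at their intersection.

row 3, column 2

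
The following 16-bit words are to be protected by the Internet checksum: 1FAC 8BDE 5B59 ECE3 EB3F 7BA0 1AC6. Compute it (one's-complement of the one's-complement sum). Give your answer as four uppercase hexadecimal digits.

8A91

One's-complement addition (fold any carry out of bit 15 back into bit 0):
  0x1FAC + 0x8BDE = 0x0AB8A
  0xAB8A + 0x5B59 = 0x106E3 → wrap carry → 0x06E4
  0x06E4 + 0xECE3 = 0x0F3C7
  0xF3C7 + 0xEB3F = 0x1DF06 → wrap carry → 0xDF07
  0xDF07 + 0x7BA0 = 0x15AA7 → wrap carry → 0x5AA8
  0x5AA8 + 0x1AC6 = 0x0756E
One's-complement sum = 0x756E.
Checksum = ~0x756E & 0xFFFF = 0x8A91.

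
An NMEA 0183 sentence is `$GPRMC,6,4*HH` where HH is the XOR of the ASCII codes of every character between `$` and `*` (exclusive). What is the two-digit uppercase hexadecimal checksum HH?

49

XOR the ASCII codes of the payload characters:
  'G' = 0x47 → acc = 0x47
  'P' = 0x50 → acc = 0x17
  'R' = 0x52 → acc = 0x45
  'M' = 0x4D → acc = 0x08
  'C' = 0x43 → acc = 0x4B
  ',' = 0x2C → acc = 0x67
  '6' = 0x36 → acc = 0x51
  ',' = 0x2C → acc = 0x7D
  '4' = 0x34 → acc = 0x49
Checksum = 0x49.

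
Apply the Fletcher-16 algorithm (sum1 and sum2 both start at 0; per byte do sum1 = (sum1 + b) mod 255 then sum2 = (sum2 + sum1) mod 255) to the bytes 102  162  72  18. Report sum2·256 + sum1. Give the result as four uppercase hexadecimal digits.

2463

Running sums (mod 255):
  after byte 0 (102): sum1=102, sum2=102
  after byte 1 (162): sum1=9, sum2=111
  after byte 2 (72): sum1=81, sum2=192
  after byte 3 (18): sum1=99, sum2=36
Checksum = sum2·256 + sum1 = 36·256 + 99 = 9315 = 0x2463.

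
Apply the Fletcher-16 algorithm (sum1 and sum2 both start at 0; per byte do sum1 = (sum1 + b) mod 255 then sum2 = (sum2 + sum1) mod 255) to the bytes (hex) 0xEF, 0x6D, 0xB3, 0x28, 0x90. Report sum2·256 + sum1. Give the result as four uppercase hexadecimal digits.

61C9

Running sums (mod 255):
  after byte 0 (0xEF): sum1=239, sum2=239
  after byte 1 (0x6D): sum1=93, sum2=77
  after byte 2 (0xB3): sum1=17, sum2=94
  after byte 3 (0x28): sum1=57, sum2=151
  after byte 4 (0x90): sum1=201, sum2=97
Checksum = sum2·256 + sum1 = 97·256 + 201 = 25033 = 0x61C9.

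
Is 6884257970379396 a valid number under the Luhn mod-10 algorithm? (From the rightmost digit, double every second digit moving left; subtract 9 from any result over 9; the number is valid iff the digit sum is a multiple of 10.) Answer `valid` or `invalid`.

valid

From the right, keep odd positions and double even positions (subtract 9 from any doubled value over 9):
  doubled (positions 2,4,...): 9 9 6 5 5 4 7 3 → sum 48
  kept (positions 1,3,...): 6 3 7 0 9 5 4 8 → sum 42
Total = 90.
90 mod 10 = 0, so the number is valid.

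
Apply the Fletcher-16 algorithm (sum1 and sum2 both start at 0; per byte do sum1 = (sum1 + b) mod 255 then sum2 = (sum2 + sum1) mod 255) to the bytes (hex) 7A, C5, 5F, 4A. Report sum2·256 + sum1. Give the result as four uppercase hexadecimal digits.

Running sums (mod 255):
  after byte 0 (7A): sum1=122, sum2=122
  after byte 1 (C5): sum1=64, sum2=186
  after byte 2 (5F): sum1=159, sum2=90
  after byte 3 (4A): sum1=233, sum2=68
Checksum = sum2·256 + sum1 = 68·256 + 233 = 17641 = 0x44E9.

44E9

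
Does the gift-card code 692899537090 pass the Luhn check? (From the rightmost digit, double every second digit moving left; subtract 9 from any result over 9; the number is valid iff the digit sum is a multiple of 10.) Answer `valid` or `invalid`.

From the right, keep odd positions and double even positions (subtract 9 from any doubled value over 9):
  doubled (positions 2,4,...): 9 5 1 9 4 3 → sum 31
  kept (positions 1,3,...): 0 0 3 9 8 9 → sum 29
Total = 60.
60 mod 10 = 0, so the number is valid.

valid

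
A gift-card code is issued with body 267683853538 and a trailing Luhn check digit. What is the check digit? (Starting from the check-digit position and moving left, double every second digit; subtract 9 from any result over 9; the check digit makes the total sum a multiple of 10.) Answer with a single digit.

8

Partial digits right→left: 8 3 5 3 5 8 3 8 6 7 6 2
Double every second digit counting from the check-digit position (so the 1st, 3rd, 5th, ... of the partial from the right).
  doubled (with −9 where >9): 7 1 1 6 3 3 → sum 21
  kept as-is: 3 3 8 8 7 2 → sum 31
Total = 21 + 31 = 52.
Check digit = (10 − (52 mod 10)) mod 10 = 8.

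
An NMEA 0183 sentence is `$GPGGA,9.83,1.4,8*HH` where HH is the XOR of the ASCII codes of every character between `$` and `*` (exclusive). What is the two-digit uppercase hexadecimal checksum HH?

XOR the ASCII codes of the payload characters:
  'G' = 0x47 → acc = 0x47
  'P' = 0x50 → acc = 0x17
  'G' = 0x47 → acc = 0x50
  'G' = 0x47 → acc = 0x17
  'A' = 0x41 → acc = 0x56
  ',' = 0x2C → acc = 0x7A
  '9' = 0x39 → acc = 0x43
  '.' = 0x2E → acc = 0x6D
  '8' = 0x38 → acc = 0x55
  '3' = 0x33 → acc = 0x66
  ',' = 0x2C → acc = 0x4A
  '1' = 0x31 → acc = 0x7B
  '.' = 0x2E → acc = 0x55
  '4' = 0x34 → acc = 0x61
  ',' = 0x2C → acc = 0x4D
  '8' = 0x38 → acc = 0x75
Checksum = 0x75.

75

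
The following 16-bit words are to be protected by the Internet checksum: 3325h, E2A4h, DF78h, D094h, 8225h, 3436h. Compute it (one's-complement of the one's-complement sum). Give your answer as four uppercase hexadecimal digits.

83CC

One's-complement addition (fold any carry out of bit 15 back into bit 0):
  0x3325 + 0xE2A4 = 0x115C9 → wrap carry → 0x15CA
  0x15CA + 0xDF78 = 0x0F542
  0xF542 + 0xD094 = 0x1C5D6 → wrap carry → 0xC5D7
  0xC5D7 + 0x8225 = 0x147FC → wrap carry → 0x47FD
  0x47FD + 0x3436 = 0x07C33
One's-complement sum = 0x7C33.
Checksum = ~0x7C33 & 0xFFFF = 0x83CC.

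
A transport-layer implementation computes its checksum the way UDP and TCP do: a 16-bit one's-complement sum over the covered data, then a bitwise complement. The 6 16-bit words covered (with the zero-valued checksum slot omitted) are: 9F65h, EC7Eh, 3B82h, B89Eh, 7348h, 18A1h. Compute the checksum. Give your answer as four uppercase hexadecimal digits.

One's-complement addition (fold any carry out of bit 15 back into bit 0):
  0x9F65 + 0xEC7E = 0x18BE3 → wrap carry → 0x8BE4
  0x8BE4 + 0x3B82 = 0x0C766
  0xC766 + 0xB89E = 0x18004 → wrap carry → 0x8005
  0x8005 + 0x7348 = 0x0F34D
  0xF34D + 0x18A1 = 0x10BEE → wrap carry → 0x0BEF
One's-complement sum = 0x0BEF.
Checksum = ~0x0BEF & 0xFFFF = 0xF410.

F410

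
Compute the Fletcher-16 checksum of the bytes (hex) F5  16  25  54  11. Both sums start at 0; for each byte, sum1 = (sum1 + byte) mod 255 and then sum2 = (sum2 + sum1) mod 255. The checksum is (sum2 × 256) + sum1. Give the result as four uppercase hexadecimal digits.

4F96

Running sums (mod 255):
  after byte 0 (F5): sum1=245, sum2=245
  after byte 1 (16): sum1=12, sum2=2
  after byte 2 (25): sum1=49, sum2=51
  after byte 3 (54): sum1=133, sum2=184
  after byte 4 (11): sum1=150, sum2=79
Checksum = sum2·256 + sum1 = 79·256 + 150 = 20374 = 0x4F96.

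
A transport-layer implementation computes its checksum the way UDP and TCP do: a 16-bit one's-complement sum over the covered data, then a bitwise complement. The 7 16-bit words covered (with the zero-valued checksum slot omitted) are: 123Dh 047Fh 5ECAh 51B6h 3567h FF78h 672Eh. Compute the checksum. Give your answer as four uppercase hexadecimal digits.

9CB4

One's-complement addition (fold any carry out of bit 15 back into bit 0):
  0x123D + 0x047F = 0x016BC
  0x16BC + 0x5ECA = 0x07586
  0x7586 + 0x51B6 = 0x0C73C
  0xC73C + 0x3567 = 0x0FCA3
  0xFCA3 + 0xFF78 = 0x1FC1B → wrap carry → 0xFC1C
  0xFC1C + 0x672E = 0x1634A → wrap carry → 0x634B
One's-complement sum = 0x634B.
Checksum = ~0x634B & 0xFFFF = 0x9CB4.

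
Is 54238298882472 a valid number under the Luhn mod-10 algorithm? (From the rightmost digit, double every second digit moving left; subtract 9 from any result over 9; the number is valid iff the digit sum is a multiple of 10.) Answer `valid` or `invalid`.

invalid

From the right, keep odd positions and double even positions (subtract 9 from any doubled value over 9):
  doubled (positions 2,4,...): 5 4 7 9 7 4 1 → sum 37
  kept (positions 1,3,...): 2 4 8 8 2 3 4 → sum 31
Total = 68.
68 mod 10 = 8, so the number is invalid.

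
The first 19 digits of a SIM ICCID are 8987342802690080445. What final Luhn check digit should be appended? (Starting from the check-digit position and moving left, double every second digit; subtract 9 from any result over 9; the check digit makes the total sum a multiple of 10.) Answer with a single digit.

4

Partial digits right→left: 5 4 4 0 8 0 0 9 6 2 0 8 2 4 3 7 8 9 8
Double every second digit counting from the check-digit position (so the 1st, 3rd, 5th, ... of the partial from the right).
  doubled (with −9 where >9): 1 8 7 0 3 0 4 6 7 7 → sum 43
  kept as-is: 4 0 0 9 2 8 4 7 9 → sum 43
Total = 43 + 43 = 86.
Check digit = (10 − (86 mod 10)) mod 10 = 4.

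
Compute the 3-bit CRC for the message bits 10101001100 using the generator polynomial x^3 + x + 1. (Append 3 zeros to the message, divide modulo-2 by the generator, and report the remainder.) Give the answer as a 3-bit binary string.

Append 3 zeros: 10101001100000. Divide by 1011 (XOR where the leading bit is 1):
  pos 0: 1010 XOR 1011 = 0001
  pos 3: 1100 XOR 1011 = 0111
  pos 4: 1111 XOR 1011 = 0100
  pos 5: 1001 XOR 1011 = 0010
  pos 7: 1000 XOR 1011 = 0011
  pos 9: 1100 XOR 1011 = 0111
  pos 10: 1110 XOR 1011 = 0101
Remainder (last 3 bits) = 101. This is the CRC / FCS.

101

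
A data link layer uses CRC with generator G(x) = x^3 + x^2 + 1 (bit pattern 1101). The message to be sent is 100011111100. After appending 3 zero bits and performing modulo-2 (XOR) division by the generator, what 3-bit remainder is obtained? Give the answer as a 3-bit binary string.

110

Append 3 zeros: 100011111100000. Divide by 1101 (XOR where the leading bit is 1):
  pos 0: 1000 XOR 1101 = 0101
  pos 1: 1011 XOR 1101 = 0110
  pos 2: 1101 XOR 1101 = 0000
  pos 6: 1111 XOR 1101 = 0010
  pos 8: 1000 XOR 1101 = 0101
  pos 9: 1010 XOR 1101 = 0111
  pos 10: 1110 XOR 1101 = 0011
Remainder (last 3 bits) = 110. This is the CRC / FCS.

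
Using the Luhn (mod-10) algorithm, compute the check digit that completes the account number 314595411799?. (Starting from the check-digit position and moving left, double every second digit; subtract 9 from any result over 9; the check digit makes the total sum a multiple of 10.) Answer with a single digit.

Partial digits right→left: 9 9 7 1 1 4 5 9 5 4 1 3
Double every second digit counting from the check-digit position (so the 1st, 3rd, 5th, ... of the partial from the right).
  doubled (with −9 where >9): 9 5 2 1 1 2 → sum 20
  kept as-is: 9 1 4 9 4 3 → sum 30
Total = 20 + 30 = 50.
Check digit = (10 − (50 mod 10)) mod 10 = 0.

0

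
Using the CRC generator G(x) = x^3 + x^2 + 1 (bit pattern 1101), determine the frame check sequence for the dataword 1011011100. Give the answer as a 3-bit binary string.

Append 3 zeros: 1011011100000. Divide by 1101 (XOR where the leading bit is 1):
  pos 0: 1011 XOR 1101 = 0110
  pos 1: 1100 XOR 1101 = 0001
  pos 4: 1111 XOR 1101 = 0010
  pos 6: 1000 XOR 1101 = 0101
  pos 7: 1010 XOR 1101 = 0111
  pos 8: 1110 XOR 1101 = 0011
Remainder (last 3 bits) = 110. This is the CRC / FCS.

110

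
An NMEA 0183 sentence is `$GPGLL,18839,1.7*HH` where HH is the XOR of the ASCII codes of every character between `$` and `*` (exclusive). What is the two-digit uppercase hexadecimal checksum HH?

XOR the ASCII codes of the payload characters:
  'G' = 0x47 → acc = 0x47
  'P' = 0x50 → acc = 0x17
  'G' = 0x47 → acc = 0x50
  'L' = 0x4C → acc = 0x1C
  'L' = 0x4C → acc = 0x50
  ',' = 0x2C → acc = 0x7C
  '1' = 0x31 → acc = 0x4D
  '8' = 0x38 → acc = 0x75
  '8' = 0x38 → acc = 0x4D
  '3' = 0x33 → acc = 0x7E
  '9' = 0x39 → acc = 0x47
  ',' = 0x2C → acc = 0x6B
  '1' = 0x31 → acc = 0x5A
  '.' = 0x2E → acc = 0x74
  '7' = 0x37 → acc = 0x43
Checksum = 0x43.

43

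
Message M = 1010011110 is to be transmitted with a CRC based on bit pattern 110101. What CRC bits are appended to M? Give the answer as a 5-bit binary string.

Append 5 zeros: 101001111000000. Divide by 110101 (XOR where the leading bit is 1):
  pos 0: 101001 XOR 110101 = 011100
  pos 1: 111001 XOR 110101 = 001100
  pos 3: 110011 XOR 110101 = 000110
  pos 6: 110000 XOR 110101 = 000101
  pos 9: 101000 XOR 110101 = 011101
Remainder (last 5 bits) = 11101. This is the CRC / FCS.

11101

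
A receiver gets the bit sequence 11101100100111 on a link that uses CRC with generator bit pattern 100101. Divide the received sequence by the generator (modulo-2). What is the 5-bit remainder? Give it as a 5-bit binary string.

00000

Modulo-2 division of 11101100100111 by 100101:
  pos 0: 111011 XOR 100101 = 011110
  pos 1: 111100 XOR 100101 = 011001
  pos 2: 110010 XOR 100101 = 010111
  pos 3: 101111 XOR 100101 = 001010
  pos 5: 101000 XOR 100101 = 001101
  pos 7: 110111 XOR 100101 = 010010
  pos 8: 100101 XOR 100101 = 000000
Remainder = 00000 (zero — the frame passes the CRC check).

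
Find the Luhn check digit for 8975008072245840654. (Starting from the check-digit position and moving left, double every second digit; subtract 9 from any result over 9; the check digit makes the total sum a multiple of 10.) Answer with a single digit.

Partial digits right→left: 4 5 6 0 4 8 5 4 2 2 7 0 8 0 0 5 7 9 8
Double every second digit counting from the check-digit position (so the 1st, 3rd, 5th, ... of the partial from the right).
  doubled (with −9 where >9): 8 3 8 1 4 5 7 0 5 7 → sum 48
  kept as-is: 5 0 8 4 2 0 0 5 9 → sum 33
Total = 48 + 33 = 81.
Check digit = (10 − (81 mod 10)) mod 10 = 9.

9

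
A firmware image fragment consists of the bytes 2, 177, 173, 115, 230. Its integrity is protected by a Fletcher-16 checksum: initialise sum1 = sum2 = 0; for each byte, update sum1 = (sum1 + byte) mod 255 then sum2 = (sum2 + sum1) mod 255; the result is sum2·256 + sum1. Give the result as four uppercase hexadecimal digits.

A7BB

Running sums (mod 255):
  after byte 0 (2): sum1=2, sum2=2
  after byte 1 (177): sum1=179, sum2=181
  after byte 2 (173): sum1=97, sum2=23
  after byte 3 (115): sum1=212, sum2=235
  after byte 4 (230): sum1=187, sum2=167
Checksum = sum2·256 + sum1 = 167·256 + 187 = 42939 = 0xA7BB.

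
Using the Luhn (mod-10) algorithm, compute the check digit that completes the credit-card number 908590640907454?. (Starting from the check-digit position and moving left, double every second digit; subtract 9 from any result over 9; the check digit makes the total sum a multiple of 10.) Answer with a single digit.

Partial digits right→left: 4 5 4 7 0 9 0 4 6 0 9 5 8 0 9
Double every second digit counting from the check-digit position (so the 1st, 3rd, 5th, ... of the partial from the right).
  doubled (with −9 where >9): 8 8 0 0 3 9 7 9 → sum 44
  kept as-is: 5 7 9 4 0 5 0 → sum 30
Total = 44 + 30 = 74.
Check digit = (10 − (74 mod 10)) mod 10 = 6.

6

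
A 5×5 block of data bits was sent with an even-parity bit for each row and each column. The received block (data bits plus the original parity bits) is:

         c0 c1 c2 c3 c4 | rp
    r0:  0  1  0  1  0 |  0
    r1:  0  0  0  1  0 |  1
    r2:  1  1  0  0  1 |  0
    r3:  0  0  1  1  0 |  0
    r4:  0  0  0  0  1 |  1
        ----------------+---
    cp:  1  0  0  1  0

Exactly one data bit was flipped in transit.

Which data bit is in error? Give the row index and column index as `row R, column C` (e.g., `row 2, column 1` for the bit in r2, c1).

row 2, column 2

Recompute each row's even parity and compare to rp:
  r0: data parity 0, sent rp 0 → ok
  r1: data parity 1, sent rp 1 → ok
  r2: data parity 1, sent rp 0 → mismatch
  r3: data parity 0, sent rp 0 → ok
  r4: data parity 1, sent rp 1 → ok
Recompute each column's even parity and compare to cp:
  c0: data parity 1, sent cp 1 → ok
  c1: data parity 0, sent cp 0 → ok
  c2: data parity 1, sent cp 0 → mismatch
  c3: data parity 1, sent cp 1 → ok
  c4: data parity 0, sent cp 0 → ok
Exactly one row (r2) and one column (c2) fail → the flipped bit is at their intersection.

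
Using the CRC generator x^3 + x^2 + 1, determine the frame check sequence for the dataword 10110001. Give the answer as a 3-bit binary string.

Append 3 zeros: 10110001000. Divide by 1101 (XOR where the leading bit is 1):
  pos 0: 1011 XOR 1101 = 0110
  pos 1: 1100 XOR 1101 = 0001
  pos 4: 1001 XOR 1101 = 0100
  pos 5: 1000 XOR 1101 = 0101
  pos 6: 1010 XOR 1101 = 0111
  pos 7: 1110 XOR 1101 = 0011
Remainder (last 3 bits) = 011. This is the CRC / FCS.

011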